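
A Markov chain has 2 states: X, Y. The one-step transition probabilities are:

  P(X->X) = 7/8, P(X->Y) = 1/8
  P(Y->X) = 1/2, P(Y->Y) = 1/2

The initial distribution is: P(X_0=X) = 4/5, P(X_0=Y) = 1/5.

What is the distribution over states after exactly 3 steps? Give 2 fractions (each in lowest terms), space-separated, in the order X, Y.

Answer: 4/5 1/5

Derivation:
Propagating the distribution step by step (d_{t+1} = d_t * P):
d_0 = (X=4/5, Y=1/5)
  d_1[X] = 4/5*7/8 + 1/5*1/2 = 4/5
  d_1[Y] = 4/5*1/8 + 1/5*1/2 = 1/5
d_1 = (X=4/5, Y=1/5)
  d_2[X] = 4/5*7/8 + 1/5*1/2 = 4/5
  d_2[Y] = 4/5*1/8 + 1/5*1/2 = 1/5
d_2 = (X=4/5, Y=1/5)
  d_3[X] = 4/5*7/8 + 1/5*1/2 = 4/5
  d_3[Y] = 4/5*1/8 + 1/5*1/2 = 1/5
d_3 = (X=4/5, Y=1/5)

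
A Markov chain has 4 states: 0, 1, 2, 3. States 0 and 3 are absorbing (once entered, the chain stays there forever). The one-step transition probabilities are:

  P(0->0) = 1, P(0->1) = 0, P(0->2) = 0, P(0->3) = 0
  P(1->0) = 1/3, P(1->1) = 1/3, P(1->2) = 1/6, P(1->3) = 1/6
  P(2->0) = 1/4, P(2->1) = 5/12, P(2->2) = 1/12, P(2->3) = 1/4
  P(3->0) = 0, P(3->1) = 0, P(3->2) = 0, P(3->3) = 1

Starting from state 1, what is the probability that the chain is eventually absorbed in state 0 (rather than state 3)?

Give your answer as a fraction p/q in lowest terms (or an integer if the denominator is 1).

Answer: 25/39

Derivation:
Let a_i = P(absorbed in 0 | start in state i).
Boundary conditions: a_0 = 1, a_3 = 0.
For each transient state i, a_i = sum_j P(i->j) * a_j:
  a_1 = 1/3*a_0 + 1/3*a_1 + 1/6*a_2 + 1/6*a_3
  a_2 = 1/4*a_0 + 5/12*a_1 + 1/12*a_2 + 1/4*a_3

Substituting a_0 = 1 and a_3 = 0, rearrange to (I - Q) a = r where r[i] = P(i -> 0):
  [2/3, -1/6] . (a_1, a_2) = 1/3
  [-5/12, 11/12] . (a_1, a_2) = 1/4

Solving yields:
  a_1 = 25/39
  a_2 = 22/39

Starting state is 1, so the absorption probability is a_1 = 25/39.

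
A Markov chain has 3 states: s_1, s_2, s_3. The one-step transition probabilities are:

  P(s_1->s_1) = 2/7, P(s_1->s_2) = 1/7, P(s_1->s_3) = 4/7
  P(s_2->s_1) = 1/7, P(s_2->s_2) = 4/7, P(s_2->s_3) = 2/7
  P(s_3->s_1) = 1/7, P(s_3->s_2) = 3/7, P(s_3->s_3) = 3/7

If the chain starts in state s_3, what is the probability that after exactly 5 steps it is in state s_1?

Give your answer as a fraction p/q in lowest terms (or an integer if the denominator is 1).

Answer: 2801/16807

Derivation:
Computing P^5 by repeated multiplication:
P^1 =
  s_1: [2/7, 1/7, 4/7]
  s_2: [1/7, 4/7, 2/7]
  s_3: [1/7, 3/7, 3/7]
P^2 =
  s_1: [9/49, 18/49, 22/49]
  s_2: [8/49, 23/49, 18/49]
  s_3: [8/49, 22/49, 19/49]
P^3 =
  s_1: [58/343, 3/7, 138/343]
  s_2: [57/343, 22/49, 132/343]
  s_3: [57/343, 153/343, 19/49]
P^4 =
  s_1: [401/2401, 1060/2401, 940/2401]
  s_2: [400/2401, 1069/2401, 932/2401]
  s_3: [400/2401, 1068/2401, 933/2401]
P^5 =
  s_1: [2802/16807, 7461/16807, 6544/16807]
  s_2: [2801/16807, 7472/16807, 6534/16807]
  s_3: [2801/16807, 7471/16807, 6535/16807]

(P^5)[s_3 -> s_1] = 2801/16807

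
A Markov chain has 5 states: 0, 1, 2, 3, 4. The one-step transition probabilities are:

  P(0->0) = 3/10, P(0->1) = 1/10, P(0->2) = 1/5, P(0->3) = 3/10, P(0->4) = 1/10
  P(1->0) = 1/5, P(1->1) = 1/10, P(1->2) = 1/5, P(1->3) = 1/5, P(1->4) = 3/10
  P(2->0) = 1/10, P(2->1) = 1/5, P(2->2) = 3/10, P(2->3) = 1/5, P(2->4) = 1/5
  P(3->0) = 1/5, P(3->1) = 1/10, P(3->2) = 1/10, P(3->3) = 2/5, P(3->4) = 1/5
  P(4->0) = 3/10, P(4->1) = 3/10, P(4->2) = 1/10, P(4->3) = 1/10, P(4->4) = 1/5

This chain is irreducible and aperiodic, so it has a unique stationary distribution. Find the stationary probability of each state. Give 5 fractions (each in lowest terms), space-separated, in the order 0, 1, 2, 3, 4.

Answer: 229/1020 53/340 44/255 259/1020 197/1020

Derivation:
The stationary distribution satisfies pi = pi * P, i.e.:
  pi_0 = 3/10*pi_0 + 1/5*pi_1 + 1/10*pi_2 + 1/5*pi_3 + 3/10*pi_4
  pi_1 = 1/10*pi_0 + 1/10*pi_1 + 1/5*pi_2 + 1/10*pi_3 + 3/10*pi_4
  pi_2 = 1/5*pi_0 + 1/5*pi_1 + 3/10*pi_2 + 1/10*pi_3 + 1/10*pi_4
  pi_3 = 3/10*pi_0 + 1/5*pi_1 + 1/5*pi_2 + 2/5*pi_3 + 1/10*pi_4
  pi_4 = 1/10*pi_0 + 3/10*pi_1 + 1/5*pi_2 + 1/5*pi_3 + 1/5*pi_4
with normalization: pi_0 + pi_1 + pi_2 + pi_3 + pi_4 = 1.

Using the first 4 balance equations plus normalization, the linear system A*pi = b is:
  [-7/10, 1/5, 1/10, 1/5, 3/10] . pi = 0
  [1/10, -9/10, 1/5, 1/10, 3/10] . pi = 0
  [1/5, 1/5, -7/10, 1/10, 1/10] . pi = 0
  [3/10, 1/5, 1/5, -3/5, 1/10] . pi = 0
  [1, 1, 1, 1, 1] . pi = 1

Solving yields:
  pi_0 = 229/1020
  pi_1 = 53/340
  pi_2 = 44/255
  pi_3 = 259/1020
  pi_4 = 197/1020

Verification (pi * P):
  229/1020*3/10 + 53/340*1/5 + 44/255*1/10 + 259/1020*1/5 + 197/1020*3/10 = 229/1020 = pi_0  (ok)
  229/1020*1/10 + 53/340*1/10 + 44/255*1/5 + 259/1020*1/10 + 197/1020*3/10 = 53/340 = pi_1  (ok)
  229/1020*1/5 + 53/340*1/5 + 44/255*3/10 + 259/1020*1/10 + 197/1020*1/10 = 44/255 = pi_2  (ok)
  229/1020*3/10 + 53/340*1/5 + 44/255*1/5 + 259/1020*2/5 + 197/1020*1/10 = 259/1020 = pi_3  (ok)
  229/1020*1/10 + 53/340*3/10 + 44/255*1/5 + 259/1020*1/5 + 197/1020*1/5 = 197/1020 = pi_4  (ok)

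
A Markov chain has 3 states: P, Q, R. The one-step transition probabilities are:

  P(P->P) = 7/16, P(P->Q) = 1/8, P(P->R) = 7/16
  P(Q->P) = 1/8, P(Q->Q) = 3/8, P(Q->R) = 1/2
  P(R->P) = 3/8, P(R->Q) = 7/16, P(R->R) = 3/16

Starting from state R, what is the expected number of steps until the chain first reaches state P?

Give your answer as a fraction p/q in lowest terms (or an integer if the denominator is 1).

Answer: 136/37

Derivation:
Let h_i = expected steps to first reach P from state i.
Boundary: h_P = 0.
First-step equations for the other states:
  h_Q = 1 + 1/8*h_P + 3/8*h_Q + 1/2*h_R
  h_R = 1 + 3/8*h_P + 7/16*h_Q + 3/16*h_R

Substituting h_P = 0 and rearranging gives the linear system (I - Q) h = 1:
  [5/8, -1/2] . (h_Q, h_R) = 1
  [-7/16, 13/16] . (h_Q, h_R) = 1

Solving yields:
  h_Q = 168/37
  h_R = 136/37

Starting state is R, so the expected hitting time is h_R = 136/37.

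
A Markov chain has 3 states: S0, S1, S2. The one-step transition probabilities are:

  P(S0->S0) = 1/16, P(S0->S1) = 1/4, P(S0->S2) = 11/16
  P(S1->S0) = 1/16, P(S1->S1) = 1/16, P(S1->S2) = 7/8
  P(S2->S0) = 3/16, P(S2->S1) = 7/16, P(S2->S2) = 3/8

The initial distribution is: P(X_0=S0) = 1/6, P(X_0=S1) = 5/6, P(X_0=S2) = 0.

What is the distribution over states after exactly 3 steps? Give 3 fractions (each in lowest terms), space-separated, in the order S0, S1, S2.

Propagating the distribution step by step (d_{t+1} = d_t * P):
d_0 = (S0=1/6, S1=5/6, S2=0)
  d_1[S0] = 1/6*1/16 + 5/6*1/16 + 0*3/16 = 1/16
  d_1[S1] = 1/6*1/4 + 5/6*1/16 + 0*7/16 = 3/32
  d_1[S2] = 1/6*11/16 + 5/6*7/8 + 0*3/8 = 27/32
d_1 = (S0=1/16, S1=3/32, S2=27/32)
  d_2[S0] = 1/16*1/16 + 3/32*1/16 + 27/32*3/16 = 43/256
  d_2[S1] = 1/16*1/4 + 3/32*1/16 + 27/32*7/16 = 25/64
  d_2[S2] = 1/16*11/16 + 3/32*7/8 + 27/32*3/8 = 113/256
d_2 = (S0=43/256, S1=25/64, S2=113/256)
  d_3[S0] = 43/256*1/16 + 25/64*1/16 + 113/256*3/16 = 241/2048
  d_3[S1] = 43/256*1/4 + 25/64*1/16 + 113/256*7/16 = 1063/4096
  d_3[S2] = 43/256*11/16 + 25/64*7/8 + 113/256*3/8 = 2551/4096
d_3 = (S0=241/2048, S1=1063/4096, S2=2551/4096)

Answer: 241/2048 1063/4096 2551/4096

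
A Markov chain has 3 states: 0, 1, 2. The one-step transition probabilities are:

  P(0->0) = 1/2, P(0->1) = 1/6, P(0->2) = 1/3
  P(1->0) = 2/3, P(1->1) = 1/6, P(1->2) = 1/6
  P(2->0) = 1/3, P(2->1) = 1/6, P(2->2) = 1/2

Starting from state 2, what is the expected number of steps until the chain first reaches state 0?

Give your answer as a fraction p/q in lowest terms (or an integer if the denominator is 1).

Answer: 18/7

Derivation:
Let h_i = expected steps to first reach 0 from state i.
Boundary: h_0 = 0.
First-step equations for the other states:
  h_1 = 1 + 2/3*h_0 + 1/6*h_1 + 1/6*h_2
  h_2 = 1 + 1/3*h_0 + 1/6*h_1 + 1/2*h_2

Substituting h_0 = 0 and rearranging gives the linear system (I - Q) h = 1:
  [5/6, -1/6] . (h_1, h_2) = 1
  [-1/6, 1/2] . (h_1, h_2) = 1

Solving yields:
  h_1 = 12/7
  h_2 = 18/7

Starting state is 2, so the expected hitting time is h_2 = 18/7.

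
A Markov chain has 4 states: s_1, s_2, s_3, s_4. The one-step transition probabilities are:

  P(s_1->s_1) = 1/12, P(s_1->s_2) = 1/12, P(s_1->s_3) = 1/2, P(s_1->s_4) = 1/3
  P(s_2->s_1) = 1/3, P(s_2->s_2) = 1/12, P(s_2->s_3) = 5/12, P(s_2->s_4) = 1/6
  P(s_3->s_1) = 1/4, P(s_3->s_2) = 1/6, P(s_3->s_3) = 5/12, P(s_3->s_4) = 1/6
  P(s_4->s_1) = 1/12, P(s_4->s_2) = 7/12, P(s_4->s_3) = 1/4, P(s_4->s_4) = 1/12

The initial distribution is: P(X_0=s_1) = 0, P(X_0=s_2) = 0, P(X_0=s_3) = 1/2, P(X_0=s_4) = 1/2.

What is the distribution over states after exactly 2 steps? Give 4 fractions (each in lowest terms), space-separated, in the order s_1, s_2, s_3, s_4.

Propagating the distribution step by step (d_{t+1} = d_t * P):
d_0 = (s_1=0, s_2=0, s_3=1/2, s_4=1/2)
  d_1[s_1] = 0*1/12 + 0*1/3 + 1/2*1/4 + 1/2*1/12 = 1/6
  d_1[s_2] = 0*1/12 + 0*1/12 + 1/2*1/6 + 1/2*7/12 = 3/8
  d_1[s_3] = 0*1/2 + 0*5/12 + 1/2*5/12 + 1/2*1/4 = 1/3
  d_1[s_4] = 0*1/3 + 0*1/6 + 1/2*1/6 + 1/2*1/12 = 1/8
d_1 = (s_1=1/6, s_2=3/8, s_3=1/3, s_4=1/8)
  d_2[s_1] = 1/6*1/12 + 3/8*1/3 + 1/3*1/4 + 1/8*1/12 = 67/288
  d_2[s_2] = 1/6*1/12 + 3/8*1/12 + 1/3*1/6 + 1/8*7/12 = 25/144
  d_2[s_3] = 1/6*1/2 + 3/8*5/12 + 1/3*5/12 + 1/8*1/4 = 59/144
  d_2[s_4] = 1/6*1/3 + 3/8*1/6 + 1/3*1/6 + 1/8*1/12 = 53/288
d_2 = (s_1=67/288, s_2=25/144, s_3=59/144, s_4=53/288)

Answer: 67/288 25/144 59/144 53/288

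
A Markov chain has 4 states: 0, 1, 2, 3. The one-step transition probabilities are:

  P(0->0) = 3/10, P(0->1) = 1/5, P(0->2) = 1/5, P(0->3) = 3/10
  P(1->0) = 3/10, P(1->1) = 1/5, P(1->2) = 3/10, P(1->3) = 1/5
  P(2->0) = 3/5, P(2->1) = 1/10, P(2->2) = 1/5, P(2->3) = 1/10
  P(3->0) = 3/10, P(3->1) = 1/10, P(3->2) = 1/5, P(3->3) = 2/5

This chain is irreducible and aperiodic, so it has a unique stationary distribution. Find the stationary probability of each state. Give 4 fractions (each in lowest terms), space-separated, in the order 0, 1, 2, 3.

The stationary distribution satisfies pi = pi * P, i.e.:
  pi_0 = 3/10*pi_0 + 3/10*pi_1 + 3/5*pi_2 + 3/10*pi_3
  pi_1 = 1/5*pi_0 + 1/5*pi_1 + 1/10*pi_2 + 1/10*pi_3
  pi_2 = 1/5*pi_0 + 3/10*pi_1 + 1/5*pi_2 + 1/5*pi_3
  pi_3 = 3/10*pi_0 + 1/5*pi_1 + 1/10*pi_2 + 2/5*pi_3
with normalization: pi_0 + pi_1 + pi_2 + pi_3 = 1.

Using the first 3 balance equations plus normalization, the linear system A*pi = b is:
  [-7/10, 3/10, 3/5, 3/10] . pi = 0
  [1/5, -4/5, 1/10, 1/10] . pi = 0
  [1/5, 3/10, -4/5, 1/5] . pi = 0
  [1, 1, 1, 1] . pi = 1

Solving yields:
  pi_0 = 109/299
  pi_1 = 136/897
  pi_2 = 193/897
  pi_3 = 241/897

Verification (pi * P):
  109/299*3/10 + 136/897*3/10 + 193/897*3/5 + 241/897*3/10 = 109/299 = pi_0  (ok)
  109/299*1/5 + 136/897*1/5 + 193/897*1/10 + 241/897*1/10 = 136/897 = pi_1  (ok)
  109/299*1/5 + 136/897*3/10 + 193/897*1/5 + 241/897*1/5 = 193/897 = pi_2  (ok)
  109/299*3/10 + 136/897*1/5 + 193/897*1/10 + 241/897*2/5 = 241/897 = pi_3  (ok)

Answer: 109/299 136/897 193/897 241/897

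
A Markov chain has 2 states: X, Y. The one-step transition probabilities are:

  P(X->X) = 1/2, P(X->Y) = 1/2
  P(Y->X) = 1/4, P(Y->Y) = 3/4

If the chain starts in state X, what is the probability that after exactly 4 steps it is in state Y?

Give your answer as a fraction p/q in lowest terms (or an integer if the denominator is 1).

Answer: 85/128

Derivation:
Computing P^4 by repeated multiplication:
P^1 =
  X: [1/2, 1/2]
  Y: [1/4, 3/4]
P^2 =
  X: [3/8, 5/8]
  Y: [5/16, 11/16]
P^3 =
  X: [11/32, 21/32]
  Y: [21/64, 43/64]
P^4 =
  X: [43/128, 85/128]
  Y: [85/256, 171/256]

(P^4)[X -> Y] = 85/128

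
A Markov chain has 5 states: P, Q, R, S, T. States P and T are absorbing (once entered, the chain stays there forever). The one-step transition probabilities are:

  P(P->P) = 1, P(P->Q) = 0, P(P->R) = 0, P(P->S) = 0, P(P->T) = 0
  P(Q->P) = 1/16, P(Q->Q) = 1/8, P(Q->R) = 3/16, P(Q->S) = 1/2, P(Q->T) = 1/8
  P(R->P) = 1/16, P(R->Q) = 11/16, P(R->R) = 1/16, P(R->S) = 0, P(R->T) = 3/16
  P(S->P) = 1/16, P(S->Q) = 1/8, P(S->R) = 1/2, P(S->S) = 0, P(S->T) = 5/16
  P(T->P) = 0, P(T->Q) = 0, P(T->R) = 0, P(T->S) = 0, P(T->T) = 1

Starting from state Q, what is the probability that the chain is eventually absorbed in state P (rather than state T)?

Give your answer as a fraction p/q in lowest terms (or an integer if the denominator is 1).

Answer: 1/4

Derivation:
Let a_i = P(absorbed in P | start in state i).
Boundary conditions: a_P = 1, a_T = 0.
For each transient state i, a_i = sum_j P(i->j) * a_j:
  a_Q = 1/16*a_P + 1/8*a_Q + 3/16*a_R + 1/2*a_S + 1/8*a_T
  a_R = 1/16*a_P + 11/16*a_Q + 1/16*a_R + 0*a_S + 3/16*a_T
  a_S = 1/16*a_P + 1/8*a_Q + 1/2*a_R + 0*a_S + 5/16*a_T

Substituting a_P = 1 and a_T = 0, rearrange to (I - Q) a = r where r[i] = P(i -> P):
  [7/8, -3/16, -1/2] . (a_Q, a_R, a_S) = 1/16
  [-11/16, 15/16, 0] . (a_Q, a_R, a_S) = 1/16
  [-1/8, -1/2, 1] . (a_Q, a_R, a_S) = 1/16

Solving yields:
  a_Q = 1/4
  a_R = 1/4
  a_S = 7/32

Starting state is Q, so the absorption probability is a_Q = 1/4.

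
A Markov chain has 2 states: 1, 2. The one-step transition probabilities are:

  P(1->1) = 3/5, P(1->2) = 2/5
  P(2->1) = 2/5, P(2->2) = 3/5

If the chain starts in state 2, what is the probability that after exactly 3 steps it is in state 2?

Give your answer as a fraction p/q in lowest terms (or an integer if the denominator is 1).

Computing P^3 by repeated multiplication:
P^1 =
  1: [3/5, 2/5]
  2: [2/5, 3/5]
P^2 =
  1: [13/25, 12/25]
  2: [12/25, 13/25]
P^3 =
  1: [63/125, 62/125]
  2: [62/125, 63/125]

(P^3)[2 -> 2] = 63/125

Answer: 63/125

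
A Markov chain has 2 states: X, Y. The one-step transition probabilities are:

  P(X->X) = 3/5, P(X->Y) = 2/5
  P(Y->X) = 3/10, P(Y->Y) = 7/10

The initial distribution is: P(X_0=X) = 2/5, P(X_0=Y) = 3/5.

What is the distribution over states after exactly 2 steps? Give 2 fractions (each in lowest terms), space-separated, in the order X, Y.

Answer: 213/500 287/500

Derivation:
Propagating the distribution step by step (d_{t+1} = d_t * P):
d_0 = (X=2/5, Y=3/5)
  d_1[X] = 2/5*3/5 + 3/5*3/10 = 21/50
  d_1[Y] = 2/5*2/5 + 3/5*7/10 = 29/50
d_1 = (X=21/50, Y=29/50)
  d_2[X] = 21/50*3/5 + 29/50*3/10 = 213/500
  d_2[Y] = 21/50*2/5 + 29/50*7/10 = 287/500
d_2 = (X=213/500, Y=287/500)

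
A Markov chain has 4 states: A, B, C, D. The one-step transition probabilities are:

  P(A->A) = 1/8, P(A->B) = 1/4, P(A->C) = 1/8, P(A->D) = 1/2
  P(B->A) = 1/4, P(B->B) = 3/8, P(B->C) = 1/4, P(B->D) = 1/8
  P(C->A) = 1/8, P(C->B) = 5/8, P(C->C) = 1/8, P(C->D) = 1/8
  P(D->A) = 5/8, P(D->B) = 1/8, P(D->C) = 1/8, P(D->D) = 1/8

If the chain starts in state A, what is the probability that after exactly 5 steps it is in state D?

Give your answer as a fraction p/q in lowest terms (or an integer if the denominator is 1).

Computing P^5 by repeated multiplication:
P^1 =
  A: [1/8, 1/4, 1/8, 1/2]
  B: [1/4, 3/8, 1/4, 1/8]
  C: [1/8, 5/8, 1/8, 1/8]
  D: [5/8, 1/8, 1/8, 1/8]
P^2 =
  A: [13/32, 17/64, 5/32, 11/64]
  B: [15/64, 3/8, 11/64, 7/32]
  C: [17/64, 23/64, 13/64, 11/64]
  D: [13/64, 19/64, 9/64, 23/64]
P^3 =
  A: [125/512, 41/128, 81/512, 71/256]
  B: [9/32, 171/512, 11/64, 109/512]
  C: [131/512, 179/512, 87/512, 115/512]
  D: [175/512, 151/512, 83/512, 103/512]
P^4 =
  A: [311/1024, 1289/4096, 169/1024, 887/4096]
  B: [1119/4096, 675/2048, 683/4096, 59/256]
  C: [1151/4096, 1349/4096, 691/4096, 905/4096]
  D: [1075/4096, 1321/4096, 663/4096, 1037/4096]
P^5 =
  A: [8933/32768, 5311/16384, 5385/32768, 1957/8192]
  B: [4611/16384, 10647/32768, 2723/16384, 7453/32768]
  C: [9065/32768, 10709/32768, 5445/32768, 7549/32768]
  D: [9565/32768, 10465/32768, 5417/32768, 7321/32768]

(P^5)[A -> D] = 1957/8192

Answer: 1957/8192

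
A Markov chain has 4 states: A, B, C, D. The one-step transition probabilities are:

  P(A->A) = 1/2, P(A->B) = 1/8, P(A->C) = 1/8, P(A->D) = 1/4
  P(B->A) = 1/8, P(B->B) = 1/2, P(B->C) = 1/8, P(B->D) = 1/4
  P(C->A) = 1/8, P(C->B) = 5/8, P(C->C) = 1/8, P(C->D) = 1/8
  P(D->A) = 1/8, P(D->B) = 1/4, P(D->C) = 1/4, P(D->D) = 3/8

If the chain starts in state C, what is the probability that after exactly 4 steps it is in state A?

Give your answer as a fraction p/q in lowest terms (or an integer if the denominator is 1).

Answer: 803/4096

Derivation:
Computing P^4 by repeated multiplication:
P^1 =
  A: [1/2, 1/8, 1/8, 1/4]
  B: [1/8, 1/2, 1/8, 1/4]
  C: [1/8, 5/8, 1/8, 1/8]
  D: [1/8, 1/4, 1/4, 3/8]
P^2 =
  A: [5/16, 17/64, 5/32, 17/64]
  B: [11/64, 13/32, 5/32, 17/64]
  C: [11/64, 7/16, 9/64, 1/4]
  D: [11/64, 25/64, 11/64, 17/64]
P^3 =
  A: [31/128, 43/128, 81/512, 135/512]
  B: [97/512, 199/512, 81/512, 135/512]
  C: [97/512, 25/64, 5/32, 135/512]
  D: [97/512, 25/64, 81/512, 67/256]
P^4 =
  A: [221/1024, 1487/4096, 647/4096, 539/2048]
  B: [803/4096, 49/128, 647/4096, 539/2048]
  C: [803/4096, 1567/4096, 647/4096, 1079/4096]
  D: [803/4096, 785/2048, 323/2048, 1077/4096]

(P^4)[C -> A] = 803/4096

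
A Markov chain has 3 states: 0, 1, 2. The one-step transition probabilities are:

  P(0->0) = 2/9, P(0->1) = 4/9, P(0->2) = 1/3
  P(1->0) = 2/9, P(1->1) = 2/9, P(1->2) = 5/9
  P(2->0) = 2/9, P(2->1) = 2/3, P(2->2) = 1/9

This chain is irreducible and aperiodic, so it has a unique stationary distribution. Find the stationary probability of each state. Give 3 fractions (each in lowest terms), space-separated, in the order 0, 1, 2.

Answer: 2/9 50/117 41/117

Derivation:
The stationary distribution satisfies pi = pi * P, i.e.:
  pi_0 = 2/9*pi_0 + 2/9*pi_1 + 2/9*pi_2
  pi_1 = 4/9*pi_0 + 2/9*pi_1 + 2/3*pi_2
  pi_2 = 1/3*pi_0 + 5/9*pi_1 + 1/9*pi_2
with normalization: pi_0 + pi_1 + pi_2 = 1.

Using the first 2 balance equations plus normalization, the linear system A*pi = b is:
  [-7/9, 2/9, 2/9] . pi = 0
  [4/9, -7/9, 2/3] . pi = 0
  [1, 1, 1] . pi = 1

Solving yields:
  pi_0 = 2/9
  pi_1 = 50/117
  pi_2 = 41/117

Verification (pi * P):
  2/9*2/9 + 50/117*2/9 + 41/117*2/9 = 2/9 = pi_0  (ok)
  2/9*4/9 + 50/117*2/9 + 41/117*2/3 = 50/117 = pi_1  (ok)
  2/9*1/3 + 50/117*5/9 + 41/117*1/9 = 41/117 = pi_2  (ok)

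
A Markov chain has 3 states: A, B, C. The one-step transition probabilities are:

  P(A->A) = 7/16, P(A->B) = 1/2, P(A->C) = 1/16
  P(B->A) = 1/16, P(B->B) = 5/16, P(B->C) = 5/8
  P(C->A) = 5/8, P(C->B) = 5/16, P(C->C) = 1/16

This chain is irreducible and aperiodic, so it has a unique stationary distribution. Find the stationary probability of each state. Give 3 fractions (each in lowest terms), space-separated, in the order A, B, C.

Answer: 115/331 125/331 91/331

Derivation:
The stationary distribution satisfies pi = pi * P, i.e.:
  pi_A = 7/16*pi_A + 1/16*pi_B + 5/8*pi_C
  pi_B = 1/2*pi_A + 5/16*pi_B + 5/16*pi_C
  pi_C = 1/16*pi_A + 5/8*pi_B + 1/16*pi_C
with normalization: pi_A + pi_B + pi_C = 1.

Using the first 2 balance equations plus normalization, the linear system A*pi = b is:
  [-9/16, 1/16, 5/8] . pi = 0
  [1/2, -11/16, 5/16] . pi = 0
  [1, 1, 1] . pi = 1

Solving yields:
  pi_A = 115/331
  pi_B = 125/331
  pi_C = 91/331

Verification (pi * P):
  115/331*7/16 + 125/331*1/16 + 91/331*5/8 = 115/331 = pi_A  (ok)
  115/331*1/2 + 125/331*5/16 + 91/331*5/16 = 125/331 = pi_B  (ok)
  115/331*1/16 + 125/331*5/8 + 91/331*1/16 = 91/331 = pi_C  (ok)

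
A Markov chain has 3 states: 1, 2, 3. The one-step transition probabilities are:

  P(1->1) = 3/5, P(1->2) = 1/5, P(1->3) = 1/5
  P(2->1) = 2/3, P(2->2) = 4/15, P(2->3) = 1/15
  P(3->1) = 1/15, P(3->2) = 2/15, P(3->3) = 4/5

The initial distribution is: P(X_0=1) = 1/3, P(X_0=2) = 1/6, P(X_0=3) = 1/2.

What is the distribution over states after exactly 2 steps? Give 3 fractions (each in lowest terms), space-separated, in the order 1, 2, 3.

Answer: 241/675 9/50 25/54

Derivation:
Propagating the distribution step by step (d_{t+1} = d_t * P):
d_0 = (1=1/3, 2=1/6, 3=1/2)
  d_1[1] = 1/3*3/5 + 1/6*2/3 + 1/2*1/15 = 31/90
  d_1[2] = 1/3*1/5 + 1/6*4/15 + 1/2*2/15 = 8/45
  d_1[3] = 1/3*1/5 + 1/6*1/15 + 1/2*4/5 = 43/90
d_1 = (1=31/90, 2=8/45, 3=43/90)
  d_2[1] = 31/90*3/5 + 8/45*2/3 + 43/90*1/15 = 241/675
  d_2[2] = 31/90*1/5 + 8/45*4/15 + 43/90*2/15 = 9/50
  d_2[3] = 31/90*1/5 + 8/45*1/15 + 43/90*4/5 = 25/54
d_2 = (1=241/675, 2=9/50, 3=25/54)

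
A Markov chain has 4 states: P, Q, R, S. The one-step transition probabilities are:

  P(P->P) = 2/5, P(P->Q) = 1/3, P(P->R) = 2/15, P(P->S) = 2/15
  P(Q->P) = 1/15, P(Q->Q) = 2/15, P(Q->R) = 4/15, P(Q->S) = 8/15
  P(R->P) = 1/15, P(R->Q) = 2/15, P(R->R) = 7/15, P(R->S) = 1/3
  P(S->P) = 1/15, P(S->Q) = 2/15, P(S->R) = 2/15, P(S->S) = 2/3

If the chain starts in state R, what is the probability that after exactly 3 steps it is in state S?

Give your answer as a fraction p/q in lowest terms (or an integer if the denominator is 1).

Answer: 1679/3375

Derivation:
Computing P^3 by repeated multiplication:
P^1 =
  P: [2/5, 1/3, 2/15, 2/15]
  Q: [1/15, 2/15, 4/15, 8/15]
  R: [1/15, 2/15, 7/15, 1/3]
  S: [1/15, 2/15, 2/15, 2/3]
P^2 =
  P: [1/5, 16/75, 2/9, 82/225]
  Q: [4/45, 11/75, 6/25, 118/225]
  R: [4/45, 11/75, 23/75, 103/225]
  S: [4/45, 11/75, 44/225, 128/225]
P^3 =
  P: [2/15, 13/75, 796/3375, 1544/3375]
  Q: [13/135, 34/225, 262/1125, 1754/3375]
  R: [13/135, 34/225, 287/1125, 1679/3375]
  S: [13/135, 34/225, 736/3375, 1804/3375]

(P^3)[R -> S] = 1679/3375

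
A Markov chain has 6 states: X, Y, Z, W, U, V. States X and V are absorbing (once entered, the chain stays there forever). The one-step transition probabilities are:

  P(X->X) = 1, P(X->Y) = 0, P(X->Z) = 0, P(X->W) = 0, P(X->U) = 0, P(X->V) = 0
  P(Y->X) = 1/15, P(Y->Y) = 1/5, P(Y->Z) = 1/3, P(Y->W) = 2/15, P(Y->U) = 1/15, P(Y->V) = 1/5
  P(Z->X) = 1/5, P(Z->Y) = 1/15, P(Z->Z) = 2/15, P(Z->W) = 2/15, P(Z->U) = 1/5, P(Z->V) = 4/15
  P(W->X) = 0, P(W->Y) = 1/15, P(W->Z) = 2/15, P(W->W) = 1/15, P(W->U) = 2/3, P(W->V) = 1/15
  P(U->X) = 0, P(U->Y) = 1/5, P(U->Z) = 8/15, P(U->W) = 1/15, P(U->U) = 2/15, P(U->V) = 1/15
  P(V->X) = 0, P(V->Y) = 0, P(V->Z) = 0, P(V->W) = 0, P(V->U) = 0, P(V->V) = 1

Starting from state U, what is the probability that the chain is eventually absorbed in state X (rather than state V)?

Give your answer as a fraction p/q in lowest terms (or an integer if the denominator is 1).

Let a_i = P(absorbed in X | start in state i).
Boundary conditions: a_X = 1, a_V = 0.
For each transient state i, a_i = sum_j P(i->j) * a_j:
  a_Y = 1/15*a_X + 1/5*a_Y + 1/3*a_Z + 2/15*a_W + 1/15*a_U + 1/5*a_V
  a_Z = 1/5*a_X + 1/15*a_Y + 2/15*a_Z + 2/15*a_W + 1/5*a_U + 4/15*a_V
  a_W = 0*a_X + 1/15*a_Y + 2/15*a_Z + 1/15*a_W + 2/3*a_U + 1/15*a_V
  a_U = 0*a_X + 1/5*a_Y + 8/15*a_Z + 1/15*a_W + 2/15*a_U + 1/15*a_V

Substituting a_X = 1 and a_V = 0, rearrange to (I - Q) a = r where r[i] = P(i -> X):
  [4/5, -1/3, -2/15, -1/15] . (a_Y, a_Z, a_W, a_U) = 1/15
  [-1/15, 13/15, -2/15, -1/5] . (a_Y, a_Z, a_W, a_U) = 1/5
  [-1/15, -2/15, 14/15, -2/3] . (a_Y, a_Z, a_W, a_U) = 0
  [-1/5, -8/15, -1/15, 13/15] . (a_Y, a_Z, a_W, a_U) = 0

Solving yields:
  a_Y = 2620/8127
  a_Z = 8/21
  a_W = 2563/8127
  a_U = 2707/8127

Starting state is U, so the absorption probability is a_U = 2707/8127.

Answer: 2707/8127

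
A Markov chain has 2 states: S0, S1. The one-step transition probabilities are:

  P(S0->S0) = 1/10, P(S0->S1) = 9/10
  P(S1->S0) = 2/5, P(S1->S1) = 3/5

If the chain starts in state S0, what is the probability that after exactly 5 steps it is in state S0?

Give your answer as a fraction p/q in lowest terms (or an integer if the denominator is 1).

Computing P^5 by repeated multiplication:
P^1 =
  S0: [1/10, 9/10]
  S1: [2/5, 3/5]
P^2 =
  S0: [37/100, 63/100]
  S1: [7/25, 18/25]
P^3 =
  S0: [289/1000, 711/1000]
  S1: [79/250, 171/250]
P^4 =
  S0: [3133/10000, 6867/10000]
  S1: [763/2500, 1737/2500]
P^5 =
  S0: [30601/100000, 69399/100000]
  S1: [7711/25000, 17289/25000]

(P^5)[S0 -> S0] = 30601/100000

Answer: 30601/100000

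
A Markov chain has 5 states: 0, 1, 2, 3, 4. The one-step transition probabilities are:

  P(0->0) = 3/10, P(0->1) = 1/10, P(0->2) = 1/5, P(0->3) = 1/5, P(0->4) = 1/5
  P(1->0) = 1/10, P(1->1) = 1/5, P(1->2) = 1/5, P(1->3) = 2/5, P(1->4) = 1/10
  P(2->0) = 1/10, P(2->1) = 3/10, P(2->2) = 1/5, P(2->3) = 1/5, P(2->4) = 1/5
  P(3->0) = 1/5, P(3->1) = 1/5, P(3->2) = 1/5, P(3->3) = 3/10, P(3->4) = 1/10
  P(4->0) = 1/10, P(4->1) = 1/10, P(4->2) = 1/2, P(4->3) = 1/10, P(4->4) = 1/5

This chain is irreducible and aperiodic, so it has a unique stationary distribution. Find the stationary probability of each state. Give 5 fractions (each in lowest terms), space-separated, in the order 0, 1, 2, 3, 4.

The stationary distribution satisfies pi = pi * P, i.e.:
  pi_0 = 3/10*pi_0 + 1/10*pi_1 + 1/10*pi_2 + 1/5*pi_3 + 1/10*pi_4
  pi_1 = 1/10*pi_0 + 1/5*pi_1 + 3/10*pi_2 + 1/5*pi_3 + 1/10*pi_4
  pi_2 = 1/5*pi_0 + 1/5*pi_1 + 1/5*pi_2 + 1/5*pi_3 + 1/2*pi_4
  pi_3 = 1/5*pi_0 + 2/5*pi_1 + 1/5*pi_2 + 3/10*pi_3 + 1/10*pi_4
  pi_4 = 1/5*pi_0 + 1/10*pi_1 + 1/5*pi_2 + 1/10*pi_3 + 1/5*pi_4
with normalization: pi_0 + pi_1 + pi_2 + pi_3 + pi_4 = 1.

Using the first 4 balance equations plus normalization, the linear system A*pi = b is:
  [-7/10, 1/10, 1/10, 1/5, 1/10] . pi = 0
  [1/10, -4/5, 3/10, 1/5, 1/10] . pi = 0
  [1/5, 1/5, -4/5, 1/5, 1/2] . pi = 0
  [1/5, 2/5, 1/5, -7/10, 1/10] . pi = 0
  [1, 1, 1, 1, 1] . pi = 1

Solving yields:
  pi_0 = 409/2622
  pi_1 = 761/3933
  pi_2 = 647/2622
  pi_3 = 325/1311
  pi_4 = 613/3933

Verification (pi * P):
  409/2622*3/10 + 761/3933*1/10 + 647/2622*1/10 + 325/1311*1/5 + 613/3933*1/10 = 409/2622 = pi_0  (ok)
  409/2622*1/10 + 761/3933*1/5 + 647/2622*3/10 + 325/1311*1/5 + 613/3933*1/10 = 761/3933 = pi_1  (ok)
  409/2622*1/5 + 761/3933*1/5 + 647/2622*1/5 + 325/1311*1/5 + 613/3933*1/2 = 647/2622 = pi_2  (ok)
  409/2622*1/5 + 761/3933*2/5 + 647/2622*1/5 + 325/1311*3/10 + 613/3933*1/10 = 325/1311 = pi_3  (ok)
  409/2622*1/5 + 761/3933*1/10 + 647/2622*1/5 + 325/1311*1/10 + 613/3933*1/5 = 613/3933 = pi_4  (ok)

Answer: 409/2622 761/3933 647/2622 325/1311 613/3933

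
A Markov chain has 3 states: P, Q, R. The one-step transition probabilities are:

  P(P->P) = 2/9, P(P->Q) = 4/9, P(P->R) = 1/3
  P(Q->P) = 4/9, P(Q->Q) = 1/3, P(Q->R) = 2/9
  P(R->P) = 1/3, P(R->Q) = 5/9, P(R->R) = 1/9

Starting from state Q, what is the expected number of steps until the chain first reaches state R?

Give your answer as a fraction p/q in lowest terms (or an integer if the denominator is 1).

Answer: 99/26

Derivation:
Let h_i = expected steps to first reach R from state i.
Boundary: h_R = 0.
First-step equations for the other states:
  h_P = 1 + 2/9*h_P + 4/9*h_Q + 1/3*h_R
  h_Q = 1 + 4/9*h_P + 1/3*h_Q + 2/9*h_R

Substituting h_R = 0 and rearranging gives the linear system (I - Q) h = 1:
  [7/9, -4/9] . (h_P, h_Q) = 1
  [-4/9, 2/3] . (h_P, h_Q) = 1

Solving yields:
  h_P = 45/13
  h_Q = 99/26

Starting state is Q, so the expected hitting time is h_Q = 99/26.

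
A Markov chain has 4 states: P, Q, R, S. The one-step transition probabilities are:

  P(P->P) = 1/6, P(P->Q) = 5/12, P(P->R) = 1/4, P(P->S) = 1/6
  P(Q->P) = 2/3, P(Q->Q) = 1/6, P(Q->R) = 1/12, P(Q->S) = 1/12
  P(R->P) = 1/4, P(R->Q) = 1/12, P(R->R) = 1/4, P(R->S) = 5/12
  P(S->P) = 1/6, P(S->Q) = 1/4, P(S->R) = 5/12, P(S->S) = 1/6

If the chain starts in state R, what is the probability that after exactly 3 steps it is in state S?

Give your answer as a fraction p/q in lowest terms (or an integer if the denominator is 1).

Computing P^3 by repeated multiplication:
P^1 =
  P: [1/6, 5/12, 1/4, 1/6]
  Q: [2/3, 1/6, 1/12, 1/12]
  R: [1/4, 1/12, 1/4, 5/12]
  S: [1/6, 1/4, 5/12, 1/6]
P^2 =
  P: [19/48, 29/144, 5/24, 7/36]
  Q: [37/144, 1/3, 17/72, 25/144]
  R: [11/48, 35/144, 11/36, 2/9]
  S: [47/144, 3/16, 17/72, 1/4]
P^3 =
  P: [41/144, 457/1728, 215/864, 349/1728]
  Q: [305/864, 65/288, 193/864, 19/96]
  R: [271/864, 125/576, 71/288, 385/1728]
  S: [121/432, 431/1728, 25/96, 121/576]

(P^3)[R -> S] = 385/1728

Answer: 385/1728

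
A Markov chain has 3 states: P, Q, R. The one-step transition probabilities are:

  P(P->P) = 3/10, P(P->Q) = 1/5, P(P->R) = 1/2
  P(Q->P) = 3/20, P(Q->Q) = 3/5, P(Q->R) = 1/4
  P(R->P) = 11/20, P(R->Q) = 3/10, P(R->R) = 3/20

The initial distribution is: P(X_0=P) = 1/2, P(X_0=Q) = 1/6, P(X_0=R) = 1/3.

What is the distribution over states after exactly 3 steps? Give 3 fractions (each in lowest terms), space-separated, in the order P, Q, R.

Propagating the distribution step by step (d_{t+1} = d_t * P):
d_0 = (P=1/2, Q=1/6, R=1/3)
  d_1[P] = 1/2*3/10 + 1/6*3/20 + 1/3*11/20 = 43/120
  d_1[Q] = 1/2*1/5 + 1/6*3/5 + 1/3*3/10 = 3/10
  d_1[R] = 1/2*1/2 + 1/6*1/4 + 1/3*3/20 = 41/120
d_1 = (P=43/120, Q=3/10, R=41/120)
  d_2[P] = 43/120*3/10 + 3/10*3/20 + 41/120*11/20 = 817/2400
  d_2[Q] = 43/120*1/5 + 3/10*3/5 + 41/120*3/10 = 17/48
  d_2[R] = 43/120*1/2 + 3/10*1/4 + 41/120*3/20 = 733/2400
d_2 = (P=817/2400, Q=17/48, R=733/2400)
  d_3[P] = 817/2400*3/10 + 17/48*3/20 + 733/2400*11/20 = 3103/9600
  d_3[Q] = 817/2400*1/5 + 17/48*3/5 + 733/2400*3/10 = 8933/24000
  d_3[R] = 817/2400*1/2 + 17/48*1/4 + 733/2400*3/20 = 4873/16000
d_3 = (P=3103/9600, Q=8933/24000, R=4873/16000)

Answer: 3103/9600 8933/24000 4873/16000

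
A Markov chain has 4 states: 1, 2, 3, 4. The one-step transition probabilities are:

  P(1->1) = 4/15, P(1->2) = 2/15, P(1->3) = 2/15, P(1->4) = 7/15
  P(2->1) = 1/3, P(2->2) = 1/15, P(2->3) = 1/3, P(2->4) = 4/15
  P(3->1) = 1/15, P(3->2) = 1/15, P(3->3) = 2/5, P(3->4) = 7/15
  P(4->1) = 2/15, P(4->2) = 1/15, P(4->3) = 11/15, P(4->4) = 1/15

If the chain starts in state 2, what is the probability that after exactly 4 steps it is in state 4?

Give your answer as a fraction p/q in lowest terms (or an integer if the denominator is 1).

Computing P^4 by repeated multiplication:
P^1 =
  1: [4/15, 2/15, 2/15, 7/15]
  2: [1/3, 1/15, 1/3, 4/15]
  3: [1/15, 1/15, 2/5, 7/15]
  4: [2/15, 1/15, 11/15, 1/15]
P^2 =
  1: [14/75, 19/225, 107/225, 19/75]
  2: [38/225, 4/45, 89/225, 26/75]
  3: [29/225, 16/225, 8/15, 4/15]
  4: [26/225, 17/225, 86/225, 32/75]
P^3 =
  1: [484/3375, 89/1125, 1448/3375, 392/1125]
  2: [497/3375, 263/3375, 1568/3375, 349/1125]
  3: [436/3375, 254/3375, 506/1125, 389/1125]
  4: [467/3375, 251/3375, 1709/3375, 316/1125]
P^4 =
  1: [2357/16875, 3859/50625, 23927/50625, 584/1875]
  2: [1393/10125, 3872/50625, 23234/50625, 5518/16875]
  3: [6866/50625, 3811/50625, 8029/16875, 5287/16875]
  4: [6728/50625, 3842/50625, 22871/50625, 5728/16875]

(P^4)[2 -> 4] = 5518/16875

Answer: 5518/16875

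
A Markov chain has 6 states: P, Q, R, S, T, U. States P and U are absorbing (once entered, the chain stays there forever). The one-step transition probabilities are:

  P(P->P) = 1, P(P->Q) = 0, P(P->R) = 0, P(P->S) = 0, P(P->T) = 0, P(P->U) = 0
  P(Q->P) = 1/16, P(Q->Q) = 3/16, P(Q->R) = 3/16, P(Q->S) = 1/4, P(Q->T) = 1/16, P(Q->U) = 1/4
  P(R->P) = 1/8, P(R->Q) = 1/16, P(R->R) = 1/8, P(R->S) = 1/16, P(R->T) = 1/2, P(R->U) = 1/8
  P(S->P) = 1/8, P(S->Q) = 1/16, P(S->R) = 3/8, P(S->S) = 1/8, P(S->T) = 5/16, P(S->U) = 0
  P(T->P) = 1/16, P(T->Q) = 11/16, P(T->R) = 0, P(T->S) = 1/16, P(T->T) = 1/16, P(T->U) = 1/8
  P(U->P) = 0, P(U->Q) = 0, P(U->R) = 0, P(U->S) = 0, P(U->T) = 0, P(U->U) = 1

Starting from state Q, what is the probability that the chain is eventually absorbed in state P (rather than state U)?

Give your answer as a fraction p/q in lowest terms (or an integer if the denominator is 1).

Let a_i = P(absorbed in P | start in state i).
Boundary conditions: a_P = 1, a_U = 0.
For each transient state i, a_i = sum_j P(i->j) * a_j:
  a_Q = 1/16*a_P + 3/16*a_Q + 3/16*a_R + 1/4*a_S + 1/16*a_T + 1/4*a_U
  a_R = 1/8*a_P + 1/16*a_Q + 1/8*a_R + 1/16*a_S + 1/2*a_T + 1/8*a_U
  a_S = 1/8*a_P + 1/16*a_Q + 3/8*a_R + 1/8*a_S + 5/16*a_T + 0*a_U
  a_T = 1/16*a_P + 11/16*a_Q + 0*a_R + 1/16*a_S + 1/16*a_T + 1/8*a_U

Substituting a_P = 1 and a_U = 0, rearrange to (I - Q) a = r where r[i] = P(i -> P):
  [13/16, -3/16, -1/4, -1/16] . (a_Q, a_R, a_S, a_T) = 1/16
  [-1/16, 7/8, -1/16, -1/2] . (a_Q, a_R, a_S, a_T) = 1/8
  [-1/16, -3/8, 7/8, -5/16] . (a_Q, a_R, a_S, a_T) = 1/8
  [-11/16, 0, -1/16, 15/16] . (a_Q, a_R, a_S, a_T) = 1/16

Solving yields:
  a_Q = 7553/22469
  a_R = 8901/22469
  a_S = 10323/22469
  a_T = 7725/22469

Starting state is Q, so the absorption probability is a_Q = 7553/22469.

Answer: 7553/22469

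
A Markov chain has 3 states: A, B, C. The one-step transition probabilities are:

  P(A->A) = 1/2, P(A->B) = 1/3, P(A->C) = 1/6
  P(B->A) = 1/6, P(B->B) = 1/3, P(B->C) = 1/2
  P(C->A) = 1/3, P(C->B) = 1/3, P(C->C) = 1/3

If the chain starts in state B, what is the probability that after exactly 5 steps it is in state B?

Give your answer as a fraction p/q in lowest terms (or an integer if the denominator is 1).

Computing P^5 by repeated multiplication:
P^1 =
  A: [1/2, 1/3, 1/6]
  B: [1/6, 1/3, 1/2]
  C: [1/3, 1/3, 1/3]
P^2 =
  A: [13/36, 1/3, 11/36]
  B: [11/36, 1/3, 13/36]
  C: [1/3, 1/3, 1/3]
P^3 =
  A: [73/216, 1/3, 71/216]
  B: [71/216, 1/3, 73/216]
  C: [1/3, 1/3, 1/3]
P^4 =
  A: [433/1296, 1/3, 431/1296]
  B: [431/1296, 1/3, 433/1296]
  C: [1/3, 1/3, 1/3]
P^5 =
  A: [2593/7776, 1/3, 2591/7776]
  B: [2591/7776, 1/3, 2593/7776]
  C: [1/3, 1/3, 1/3]

(P^5)[B -> B] = 1/3

Answer: 1/3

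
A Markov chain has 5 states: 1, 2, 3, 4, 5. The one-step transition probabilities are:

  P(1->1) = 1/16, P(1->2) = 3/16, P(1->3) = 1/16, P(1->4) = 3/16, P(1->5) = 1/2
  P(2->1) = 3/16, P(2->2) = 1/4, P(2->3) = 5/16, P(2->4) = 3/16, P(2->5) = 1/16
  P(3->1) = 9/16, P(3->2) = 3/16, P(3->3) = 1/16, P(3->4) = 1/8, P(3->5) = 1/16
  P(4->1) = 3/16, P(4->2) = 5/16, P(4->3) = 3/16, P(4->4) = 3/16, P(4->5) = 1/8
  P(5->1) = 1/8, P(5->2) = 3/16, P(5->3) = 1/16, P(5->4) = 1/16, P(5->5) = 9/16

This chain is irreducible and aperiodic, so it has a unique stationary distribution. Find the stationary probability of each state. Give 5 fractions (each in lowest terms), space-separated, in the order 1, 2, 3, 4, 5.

The stationary distribution satisfies pi = pi * P, i.e.:
  pi_1 = 1/16*pi_1 + 3/16*pi_2 + 9/16*pi_3 + 3/16*pi_4 + 1/8*pi_5
  pi_2 = 3/16*pi_1 + 1/4*pi_2 + 3/16*pi_3 + 5/16*pi_4 + 3/16*pi_5
  pi_3 = 1/16*pi_1 + 5/16*pi_2 + 1/16*pi_3 + 3/16*pi_4 + 1/16*pi_5
  pi_4 = 3/16*pi_1 + 3/16*pi_2 + 1/8*pi_3 + 3/16*pi_4 + 1/16*pi_5
  pi_5 = 1/2*pi_1 + 1/16*pi_2 + 1/16*pi_3 + 1/8*pi_4 + 9/16*pi_5
with normalization: pi_1 + pi_2 + pi_3 + pi_4 + pi_5 = 1.

Using the first 4 balance equations plus normalization, the linear system A*pi = b is:
  [-15/16, 3/16, 9/16, 3/16, 1/8] . pi = 0
  [3/16, -3/4, 3/16, 5/16, 3/16] . pi = 0
  [1/16, 5/16, -15/16, 3/16, 1/16] . pi = 0
  [3/16, 3/16, 1/8, -13/16, 1/16] . pi = 0
  [1, 1, 1, 1, 1] . pi = 1

Solving yields:
  pi_1 = 10547/54310
  pi_2 = 5938/27155
  pi_3 = 3657/27155
  pi_4 = 1521/10862
  pi_5 = 8484/27155

Verification (pi * P):
  10547/54310*1/16 + 5938/27155*3/16 + 3657/27155*9/16 + 1521/10862*3/16 + 8484/27155*1/8 = 10547/54310 = pi_1  (ok)
  10547/54310*3/16 + 5938/27155*1/4 + 3657/27155*3/16 + 1521/10862*5/16 + 8484/27155*3/16 = 5938/27155 = pi_2  (ok)
  10547/54310*1/16 + 5938/27155*5/16 + 3657/27155*1/16 + 1521/10862*3/16 + 8484/27155*1/16 = 3657/27155 = pi_3  (ok)
  10547/54310*3/16 + 5938/27155*3/16 + 3657/27155*1/8 + 1521/10862*3/16 + 8484/27155*1/16 = 1521/10862 = pi_4  (ok)
  10547/54310*1/2 + 5938/27155*1/16 + 3657/27155*1/16 + 1521/10862*1/8 + 8484/27155*9/16 = 8484/27155 = pi_5  (ok)

Answer: 10547/54310 5938/27155 3657/27155 1521/10862 8484/27155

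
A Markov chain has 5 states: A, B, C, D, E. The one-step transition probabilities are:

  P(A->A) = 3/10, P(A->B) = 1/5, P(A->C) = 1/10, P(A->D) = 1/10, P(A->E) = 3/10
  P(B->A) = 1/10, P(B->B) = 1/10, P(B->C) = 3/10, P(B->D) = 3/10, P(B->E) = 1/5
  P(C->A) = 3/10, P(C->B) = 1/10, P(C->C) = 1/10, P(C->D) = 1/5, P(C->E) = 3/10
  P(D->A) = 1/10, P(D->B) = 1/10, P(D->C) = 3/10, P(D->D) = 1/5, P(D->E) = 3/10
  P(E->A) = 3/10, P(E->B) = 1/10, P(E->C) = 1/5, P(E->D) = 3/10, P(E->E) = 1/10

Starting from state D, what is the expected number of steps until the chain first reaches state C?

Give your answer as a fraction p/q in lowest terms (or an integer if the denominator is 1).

Let h_i = expected steps to first reach C from state i.
Boundary: h_C = 0.
First-step equations for the other states:
  h_A = 1 + 3/10*h_A + 1/5*h_B + 1/10*h_C + 1/10*h_D + 3/10*h_E
  h_B = 1 + 1/10*h_A + 1/10*h_B + 3/10*h_C + 3/10*h_D + 1/5*h_E
  h_D = 1 + 1/10*h_A + 1/10*h_B + 3/10*h_C + 1/5*h_D + 3/10*h_E
  h_E = 1 + 3/10*h_A + 1/10*h_B + 1/5*h_C + 3/10*h_D + 1/10*h_E

Substituting h_C = 0 and rearranging gives the linear system (I - Q) h = 1:
  [7/10, -1/5, -1/10, -3/10] . (h_A, h_B, h_D, h_E) = 1
  [-1/10, 9/10, -3/10, -1/5] . (h_A, h_B, h_D, h_E) = 1
  [-1/10, -1/10, 4/5, -3/10] . (h_A, h_B, h_D, h_E) = 1
  [-3/10, -1/10, -3/10, 9/10] . (h_A, h_B, h_D, h_E) = 1

Solving yields:
  h_A = 12010/2299
  h_B = 500/121
  h_D = 9620/2299
  h_E = 10820/2299

Starting state is D, so the expected hitting time is h_D = 9620/2299.

Answer: 9620/2299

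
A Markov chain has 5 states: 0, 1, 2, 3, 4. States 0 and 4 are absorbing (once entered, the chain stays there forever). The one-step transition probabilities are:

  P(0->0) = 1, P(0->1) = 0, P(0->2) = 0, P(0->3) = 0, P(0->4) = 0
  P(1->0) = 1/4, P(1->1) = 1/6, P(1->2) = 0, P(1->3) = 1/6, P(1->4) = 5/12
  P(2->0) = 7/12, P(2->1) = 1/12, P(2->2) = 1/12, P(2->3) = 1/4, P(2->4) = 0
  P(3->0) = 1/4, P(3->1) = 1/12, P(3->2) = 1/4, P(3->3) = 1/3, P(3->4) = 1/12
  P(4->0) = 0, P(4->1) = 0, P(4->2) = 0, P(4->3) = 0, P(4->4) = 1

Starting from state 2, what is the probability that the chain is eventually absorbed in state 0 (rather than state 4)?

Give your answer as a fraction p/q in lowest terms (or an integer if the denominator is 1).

Answer: 225/254

Derivation:
Let a_i = P(absorbed in 0 | start in state i).
Boundary conditions: a_0 = 1, a_4 = 0.
For each transient state i, a_i = sum_j P(i->j) * a_j:
  a_1 = 1/4*a_0 + 1/6*a_1 + 0*a_2 + 1/6*a_3 + 5/12*a_4
  a_2 = 7/12*a_0 + 1/12*a_1 + 1/12*a_2 + 1/4*a_3 + 0*a_4
  a_3 = 1/4*a_0 + 1/12*a_1 + 1/4*a_2 + 1/3*a_3 + 1/12*a_4

Substituting a_0 = 1 and a_4 = 0, rearrange to (I - Q) a = r where r[i] = P(i -> 0):
  [5/6, 0, -1/6] . (a_1, a_2, a_3) = 1/4
  [-1/12, 11/12, -1/4] . (a_1, a_2, a_3) = 7/12
  [-1/12, -1/4, 2/3] . (a_1, a_2, a_3) = 1/4

Solving yields:
  a_1 = 115/254
  a_2 = 225/254
  a_3 = 97/127

Starting state is 2, so the absorption probability is a_2 = 225/254.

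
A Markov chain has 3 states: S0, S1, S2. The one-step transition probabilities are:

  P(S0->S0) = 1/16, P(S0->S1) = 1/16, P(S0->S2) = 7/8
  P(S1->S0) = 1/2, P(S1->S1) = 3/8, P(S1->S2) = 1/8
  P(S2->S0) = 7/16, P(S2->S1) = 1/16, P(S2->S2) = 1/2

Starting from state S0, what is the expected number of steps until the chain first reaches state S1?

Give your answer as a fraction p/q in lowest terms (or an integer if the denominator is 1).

Let h_i = expected steps to first reach S1 from state i.
Boundary: h_S1 = 0.
First-step equations for the other states:
  h_S0 = 1 + 1/16*h_S0 + 1/16*h_S1 + 7/8*h_S2
  h_S2 = 1 + 7/16*h_S0 + 1/16*h_S1 + 1/2*h_S2

Substituting h_S1 = 0 and rearranging gives the linear system (I - Q) h = 1:
  [15/16, -7/8] . (h_S0, h_S2) = 1
  [-7/16, 1/2] . (h_S0, h_S2) = 1

Solving yields:
  h_S0 = 16
  h_S2 = 16

Starting state is S0, so the expected hitting time is h_S0 = 16.

Answer: 16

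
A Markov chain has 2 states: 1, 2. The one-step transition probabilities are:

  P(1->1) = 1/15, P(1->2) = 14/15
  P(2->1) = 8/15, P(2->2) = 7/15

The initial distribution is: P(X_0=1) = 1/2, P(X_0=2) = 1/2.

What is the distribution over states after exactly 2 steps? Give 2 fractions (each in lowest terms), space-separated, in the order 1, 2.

Propagating the distribution step by step (d_{t+1} = d_t * P):
d_0 = (1=1/2, 2=1/2)
  d_1[1] = 1/2*1/15 + 1/2*8/15 = 3/10
  d_1[2] = 1/2*14/15 + 1/2*7/15 = 7/10
d_1 = (1=3/10, 2=7/10)
  d_2[1] = 3/10*1/15 + 7/10*8/15 = 59/150
  d_2[2] = 3/10*14/15 + 7/10*7/15 = 91/150
d_2 = (1=59/150, 2=91/150)

Answer: 59/150 91/150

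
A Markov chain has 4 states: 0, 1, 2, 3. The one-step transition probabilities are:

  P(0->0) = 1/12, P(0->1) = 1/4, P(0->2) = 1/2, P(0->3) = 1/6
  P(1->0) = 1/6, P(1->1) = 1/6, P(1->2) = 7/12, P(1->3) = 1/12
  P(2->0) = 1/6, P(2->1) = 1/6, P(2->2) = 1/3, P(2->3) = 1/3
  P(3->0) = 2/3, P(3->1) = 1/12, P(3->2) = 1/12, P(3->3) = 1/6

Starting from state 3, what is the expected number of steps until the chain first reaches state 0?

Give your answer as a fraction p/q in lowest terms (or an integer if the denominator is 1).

Answer: 186/97

Derivation:
Let h_i = expected steps to first reach 0 from state i.
Boundary: h_0 = 0.
First-step equations for the other states:
  h_1 = 1 + 1/6*h_0 + 1/6*h_1 + 7/12*h_2 + 1/12*h_3
  h_2 = 1 + 1/6*h_0 + 1/6*h_1 + 1/3*h_2 + 1/3*h_3
  h_3 = 1 + 2/3*h_0 + 1/12*h_1 + 1/12*h_2 + 1/6*h_3

Substituting h_0 = 0 and rearranging gives the linear system (I - Q) h = 1:
  [5/6, -7/12, -1/12] . (h_1, h_2, h_3) = 1
  [-1/6, 2/3, -1/3] . (h_1, h_2, h_3) = 1
  [-1/12, -1/12, 5/6] . (h_1, h_2, h_3) = 1

Solving yields:
  h_1 = 366/97
  h_2 = 330/97
  h_3 = 186/97

Starting state is 3, so the expected hitting time is h_3 = 186/97.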